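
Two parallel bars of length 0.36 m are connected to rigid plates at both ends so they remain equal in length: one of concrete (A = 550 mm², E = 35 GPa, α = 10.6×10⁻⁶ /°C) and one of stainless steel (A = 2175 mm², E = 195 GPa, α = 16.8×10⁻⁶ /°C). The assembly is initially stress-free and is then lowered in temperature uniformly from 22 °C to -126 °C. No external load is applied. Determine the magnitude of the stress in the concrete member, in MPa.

σ ≈ 30.7 MPa (compressive)

Equilibrium of a rigid end plate with no external load gives equal and opposite internal forces ±P in the two members. Since α_{stainless steel} > α_{concrete}, cooling drives the stainless steel into tension and the concrete into compression.
Compatibility of the two members (thermal + elastic change equal): (α₁ − α₂)ΔT = P·[1/(A₁E₁) + 1/(A₂E₂)].
|α₁ − α₂|·ΔT = 6.2×10⁻⁶ × 148 = 0.0009176.
1/(A₁E₁) + 1/(A₂E₂) = 1/(550×35×10³) + 1/(2175×195×10³) = 5.431×10⁻⁸ N⁻¹.
P = 0.0009176 / 5.431×10⁻⁸ = 16900 N = 16.9 kN.
σ_{concrete} = P/A₁ = 16900/550 = 30.72 MPa, compressive.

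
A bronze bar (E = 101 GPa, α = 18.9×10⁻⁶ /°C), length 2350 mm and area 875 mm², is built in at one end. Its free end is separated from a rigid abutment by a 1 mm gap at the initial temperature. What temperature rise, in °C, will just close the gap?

The gap closes when αΔT L = 1 mm, since the bar is still unstressed at that instant.
So ΔT = g/(αL) = 1/(18.9×10⁻⁶ × 2350) = 22.51 °C.

ΔT ≈ 22.5 °C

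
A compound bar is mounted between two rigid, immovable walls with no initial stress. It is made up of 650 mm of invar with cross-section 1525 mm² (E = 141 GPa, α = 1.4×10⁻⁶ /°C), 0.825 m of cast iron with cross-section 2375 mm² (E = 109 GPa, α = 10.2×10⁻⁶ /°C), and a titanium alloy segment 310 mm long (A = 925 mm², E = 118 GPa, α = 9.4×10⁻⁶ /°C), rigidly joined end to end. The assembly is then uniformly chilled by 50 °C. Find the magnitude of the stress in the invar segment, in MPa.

Free thermal contraction of the whole bar: Σ αᵢΔT Lᵢ = 1.4×10⁻⁶×50×650 + 10.2×10⁻⁶×50×825 + 9.4×10⁻⁶×50×310 = 0.6119 mm.
The rigid supports impose zero overall length change; the single axial force P common to all segments must satisfy P Σ Lᵢ/(AᵢEᵢ) = δ_free.
The series flexibility is Σ Lᵢ/(AᵢEᵢ) = 650/(1525×141×10³) + 825/(2375×109×10³) + 310/(925×118×10³) = 9.05×10⁻⁶ mm/N.
So P = 0.6119 / 9.05×10⁻⁶ = 67.62 kN, tensile.
σ_{invar} = P / A = 67620 / 1525 = 44.34 MPa.

σ ≈ 44.3 MPa (tensile)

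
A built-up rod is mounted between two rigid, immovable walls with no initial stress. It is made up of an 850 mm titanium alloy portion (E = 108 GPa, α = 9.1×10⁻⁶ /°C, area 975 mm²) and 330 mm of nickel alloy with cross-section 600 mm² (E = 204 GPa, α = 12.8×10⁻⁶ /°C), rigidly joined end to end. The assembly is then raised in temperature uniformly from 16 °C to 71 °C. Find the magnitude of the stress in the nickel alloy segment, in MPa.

With the walls removed the bar would change length by δ_free = Σ αᵢΔT Lᵢ = 9.1×10⁻⁶×55×850 + 12.8×10⁻⁶×55×330 = 0.6577 mm.
The walls prevent any net length change, so an axial force P (same in every segment) develops. Compatibility: P · Σ Lᵢ/(AᵢEᵢ) = δ_free.
Σ Lᵢ/(AᵢEᵢ) = 850/(975×108×10³) + 330/(600×204×10³) = 1.077×10⁻⁵ mm/N.
P = 0.6577 / 1.077×10⁻⁵ = 61080 N = 61.08 kN, compressive.
σ_{nickel alloy} = P / A = 61080 / 600 = 101.8 MPa.

σ ≈ 102 MPa (compressive)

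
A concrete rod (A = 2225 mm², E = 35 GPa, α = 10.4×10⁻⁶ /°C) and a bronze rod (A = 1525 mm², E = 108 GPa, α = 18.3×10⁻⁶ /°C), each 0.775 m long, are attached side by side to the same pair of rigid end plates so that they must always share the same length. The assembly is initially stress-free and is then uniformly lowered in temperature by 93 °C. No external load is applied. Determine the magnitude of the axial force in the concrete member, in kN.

P ≈ 38.8 kN (compressive in the concrete)

The bronze has the larger α, so on cooling it would change length more than the concrete if both were free. The rigid plates force a common final length, so the bronze is put into tension and the concrete into compression, with equal and opposite forces P (no external load).
Equating the net (thermal + elastic) strains gives |α₁ − α₂|·ΔT = P·[1/(A₁E₁) + 1/(A₂E₂)].
|α₁ − α₂|·ΔT = 7.9×10⁻⁶ × 93 = 0.0007347.
1/(A₁E₁) + 1/(A₂E₂) = 1/(2225×35×10³) + 1/(1525×108×10³) = 1.891×10⁻⁸ N⁻¹.
So P = 0.0007347 / 1.891×10⁻⁸ = 38.85 kN.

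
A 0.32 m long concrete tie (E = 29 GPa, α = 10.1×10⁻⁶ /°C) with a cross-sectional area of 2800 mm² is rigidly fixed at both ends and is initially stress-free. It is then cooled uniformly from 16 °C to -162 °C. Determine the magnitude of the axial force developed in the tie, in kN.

P ≈ 146 kN (tensile)

The ends cannot move, so σ = EαΔT = 29×10³ × 10.1×10⁻⁶ × 178 = 52.14 MPa.
P = AEαΔT = 2800 × 29×10³ × 10.1×10⁻⁶ × 178 = 146 kN (tensile).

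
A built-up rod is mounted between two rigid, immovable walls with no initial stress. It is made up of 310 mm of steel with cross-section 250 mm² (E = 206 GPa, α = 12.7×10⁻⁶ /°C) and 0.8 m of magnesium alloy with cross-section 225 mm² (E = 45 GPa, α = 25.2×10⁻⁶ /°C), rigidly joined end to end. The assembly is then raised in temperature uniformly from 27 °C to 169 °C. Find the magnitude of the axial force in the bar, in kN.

If the supports were absent, the total length change would be Σ αᵢΔT Lᵢ = 12.7×10⁻⁶×142×310 + 25.2×10⁻⁶×142×800 = 3.422 mm.
The rigid supports impose zero overall length change; the single axial force P common to all segments must satisfy P Σ Lᵢ/(AᵢEᵢ) = δ_free.
Σ Lᵢ/(AᵢEᵢ) = 310/(250×206×10³) + 800/(225×45×10³) = 8.503×10⁻⁵ mm/N.
So P = 3.422 / 8.503×10⁻⁵ = 40.24 kN, compressive.

P ≈ 40.2 kN (compressive)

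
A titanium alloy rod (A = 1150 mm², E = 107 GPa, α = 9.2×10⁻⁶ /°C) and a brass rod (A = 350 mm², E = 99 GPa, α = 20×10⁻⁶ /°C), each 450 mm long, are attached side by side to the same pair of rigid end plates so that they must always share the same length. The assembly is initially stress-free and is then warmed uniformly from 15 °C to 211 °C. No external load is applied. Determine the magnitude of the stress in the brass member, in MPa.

σ ≈ 164 MPa (compressive)

Equilibrium of a rigid end plate with no external load gives equal and opposite internal forces ±P in the two members. Since α_{brass} > α_{titanium alloy}, heating drives the brass into compression and the titanium alloy into tension.
Compatibility of the two members (thermal + elastic change equal): (α₁ − α₂)ΔT = P·[1/(A₁E₁) + 1/(A₂E₂)].
|α₁ − α₂|·ΔT = 10.8×10⁻⁶ × 196 = 0.002117.
1/(A₁E₁) + 1/(A₂E₂) = 1/(1150×107×10³) + 1/(350×99×10³) = 3.699×10⁻⁸ N⁻¹.
So P = 0.002117 / 3.699×10⁻⁸ = 57.23 kN.
σ_{brass} = P/A₂ = 57230/350 = 163.5 MPa, compressive.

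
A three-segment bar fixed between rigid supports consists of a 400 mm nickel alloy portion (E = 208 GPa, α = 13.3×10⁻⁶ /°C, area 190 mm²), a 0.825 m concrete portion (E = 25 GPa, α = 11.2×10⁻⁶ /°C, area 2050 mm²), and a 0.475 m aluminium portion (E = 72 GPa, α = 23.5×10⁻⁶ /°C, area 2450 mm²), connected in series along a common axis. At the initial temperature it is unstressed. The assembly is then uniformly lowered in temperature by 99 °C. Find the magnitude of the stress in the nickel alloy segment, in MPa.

With the walls removed the bar would change length by δ_free = Σ αᵢΔT Lᵢ = 13.3×10⁻⁶×99×400 + 11.2×10⁻⁶×99×825 + 23.5×10⁻⁶×99×475 = 2.547 mm.
The walls prevent any net length change, so an axial force P (same in every segment) develops. Compatibility: P · Σ Lᵢ/(AᵢEᵢ) = δ_free.
The series flexibility is Σ Lᵢ/(AᵢEᵢ) = 400/(190×208×10³) + 825/(2050×25×10³) + 475/(2450×72×10³) = 2.891×10⁻⁵ mm/N.
P = 2.547 / 2.891×10⁻⁵ = 88080 N = 88.08 kN, tensile.
σ_{nickel alloy} = P / A = 88080 / 190 = 463.6 MPa.

σ ≈ 464 MPa (tensile)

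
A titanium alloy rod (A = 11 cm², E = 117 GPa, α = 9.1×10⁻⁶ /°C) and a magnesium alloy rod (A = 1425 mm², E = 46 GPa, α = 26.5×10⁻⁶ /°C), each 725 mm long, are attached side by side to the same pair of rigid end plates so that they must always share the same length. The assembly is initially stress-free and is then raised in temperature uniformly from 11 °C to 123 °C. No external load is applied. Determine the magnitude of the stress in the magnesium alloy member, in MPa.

σ ≈ 59.4 MPa (compressive)

Both members must finish at the same length. With the larger α, the magnesium alloy tends to over-expand; the plates restrain it, putting the magnesium alloy in compression and the titanium alloy in tension. With no external load the two internal forces are equal and opposite, magnitude P.
Setting the final lengths equal and cancelling L: (α₁ − α₂)ΔT = P/(A₁E₁) + P/(A₂E₂).
|α₁ − α₂|·ΔT = 17.4×10⁻⁶ × 112 = 0.001949.
1/(A₁E₁) + 1/(A₂E₂) = 1/(1100×117×10³) + 1/(1425×46×10³) = 2.303×10⁻⁸ N⁻¹.
So P = 0.001949 / 2.303×10⁻⁸ = 84.64 kN.
σ_{magnesium alloy} = P/A₂ = 84640/1425 = 59.39 MPa, compressive.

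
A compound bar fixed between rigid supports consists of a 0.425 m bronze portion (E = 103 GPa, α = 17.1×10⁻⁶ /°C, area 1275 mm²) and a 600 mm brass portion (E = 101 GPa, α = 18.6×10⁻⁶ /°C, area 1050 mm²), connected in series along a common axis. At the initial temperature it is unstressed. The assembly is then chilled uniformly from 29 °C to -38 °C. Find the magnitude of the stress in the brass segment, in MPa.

Free thermal contraction of the whole bar: Σ αᵢΔT Lᵢ = 17.1×10⁻⁶×67×425 + 18.6×10⁻⁶×67×600 = 1.235 mm.
The walls prevent any net length change, so an axial force P (same in every segment) develops. Compatibility: P · Σ Lᵢ/(AᵢEᵢ) = δ_free.
The series flexibility is Σ Lᵢ/(AᵢEᵢ) = 425/(1275×103×10³) + 600/(1050×101×10³) = 8.894×10⁻⁶ mm/N.
So P = 1.235 / 8.894×10⁻⁶ = 138.8 kN, tensile.
σ_{brass} = P / A = 138800 / 1050 = 132.2 MPa.

σ ≈ 132 MPa (tensile)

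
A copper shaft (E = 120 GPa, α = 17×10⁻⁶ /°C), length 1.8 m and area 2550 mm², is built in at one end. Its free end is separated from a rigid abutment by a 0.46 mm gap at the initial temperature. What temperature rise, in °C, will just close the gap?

The gap closes when αΔT L = 0.46 mm, since the shaft is still unstressed at that instant.
ΔT = 0.46 / (17×10⁻⁶ × 1800) = 15.03 °C.

ΔT ≈ 15 °C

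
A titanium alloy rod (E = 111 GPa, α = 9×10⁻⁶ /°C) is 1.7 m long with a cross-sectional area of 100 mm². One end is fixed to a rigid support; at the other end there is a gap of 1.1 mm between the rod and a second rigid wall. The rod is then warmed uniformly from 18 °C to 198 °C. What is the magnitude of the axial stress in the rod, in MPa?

σ ≈ 108 MPa (compressive)

Unrestrained expansion: δ_free = αΔT L = 9×10⁻⁶ × 180 × 1700 = 2.754 mm.
After closing the 1.1 mm clearance, 2.754 − 1.1 = 1.654 mm of expansion remains to be suppressed by the wall.
Compatibility: PL/(AE) = 1.654 mm, so σ = P/A = E × (1.654/1700) = 108 MPa.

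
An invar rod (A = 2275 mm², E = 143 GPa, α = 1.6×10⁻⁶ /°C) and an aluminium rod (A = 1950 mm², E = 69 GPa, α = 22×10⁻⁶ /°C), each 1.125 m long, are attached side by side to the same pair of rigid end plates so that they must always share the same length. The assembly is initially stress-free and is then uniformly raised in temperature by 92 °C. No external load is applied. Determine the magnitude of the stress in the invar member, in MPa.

σ ≈ 78.5 MPa (tensile)

The aluminium has the larger α, so on heating it would change length more than the invar if both were free. The rigid plates force a common final length, so the aluminium is put into compression and the invar into tension, with equal and opposite forces P (no external load).
Setting the final lengths equal and cancelling L: (α₁ − α₂)ΔT = P/(A₁E₁) + P/(A₂E₂).
|α₁ − α₂|·ΔT = 20.4×10⁻⁶ × 92 = 0.001877.
1/(A₁E₁) + 1/(A₂E₂) = 1/(2275×143×10³) + 1/(1950×69×10³) = 1.051×10⁻⁸ N⁻¹.
So P = 0.001877 / 1.051×10⁻⁸ = 178.6 kN.
σ_{invar} = P/A₁ = 178600/2275 = 78.52 MPa, tensile.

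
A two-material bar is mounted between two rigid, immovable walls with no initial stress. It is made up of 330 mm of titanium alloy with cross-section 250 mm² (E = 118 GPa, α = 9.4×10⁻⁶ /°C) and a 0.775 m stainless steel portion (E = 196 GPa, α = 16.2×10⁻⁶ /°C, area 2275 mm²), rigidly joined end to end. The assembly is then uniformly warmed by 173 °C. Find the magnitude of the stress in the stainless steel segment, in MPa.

With the walls removed the bar would change length by δ_free = Σ αᵢΔT Lᵢ = 9.4×10⁻⁶×173×330 + 16.2×10⁻⁶×173×775 = 2.709 mm.
The walls prevent any net length change, so an axial force P (same in every segment) develops. Compatibility: P · Σ Lᵢ/(AᵢEᵢ) = δ_free.
The series flexibility is Σ Lᵢ/(AᵢEᵢ) = 330/(250×118×10³) + 775/(2275×196×10³) = 1.292×10⁻⁵ mm/N.
So P = 2.709 / 1.292×10⁻⁵ = 209.6 kN, compressive.
σ_{stainless steel} = P / A = 209600 / 2275 = 92.12 MPa.

σ ≈ 92.1 MPa (compressive)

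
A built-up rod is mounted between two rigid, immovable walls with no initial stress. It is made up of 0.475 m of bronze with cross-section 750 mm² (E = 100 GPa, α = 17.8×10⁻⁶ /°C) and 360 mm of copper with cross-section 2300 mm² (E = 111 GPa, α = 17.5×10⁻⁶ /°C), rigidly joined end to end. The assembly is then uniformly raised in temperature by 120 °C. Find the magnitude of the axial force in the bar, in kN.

Free thermal expansion of the whole bar: Σ αᵢΔT Lᵢ = 17.8×10⁻⁶×120×475 + 17.5×10⁻⁶×120×360 = 1.771 mm.
The rigid supports impose zero overall length change; the single axial force P common to all segments must satisfy P Σ Lᵢ/(AᵢEᵢ) = δ_free.
The series flexibility is Σ Lᵢ/(AᵢEᵢ) = 475/(750×100×10³) + 360/(2300×111×10³) = 7.743×10⁻⁶ mm/N.
P = 1.771 / 7.743×10⁻⁶ = 228700 N = 228.7 kN, compressive.

P ≈ 229 kN (compressive)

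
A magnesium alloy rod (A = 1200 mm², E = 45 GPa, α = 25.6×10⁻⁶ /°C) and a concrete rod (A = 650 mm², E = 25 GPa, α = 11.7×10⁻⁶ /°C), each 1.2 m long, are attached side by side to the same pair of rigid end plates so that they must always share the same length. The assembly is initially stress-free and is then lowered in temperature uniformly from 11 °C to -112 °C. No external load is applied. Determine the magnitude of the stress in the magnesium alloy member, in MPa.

σ ≈ 17.8 MPa (tensile)

The magnesium alloy has the larger α, so on cooling it would change length more than the concrete if both were free. The rigid plates force a common final length, so the magnesium alloy is put into tension and the concrete into compression, with equal and opposite forces P (no external load).
Compatibility of the two members (thermal + elastic change equal): (α₁ − α₂)ΔT = P·[1/(A₁E₁) + 1/(A₂E₂)].
|α₁ − α₂|·ΔT = 13.9×10⁻⁶ × 123 = 0.00171.
1/(A₁E₁) + 1/(A₂E₂) = 1/(1200×45×10³) + 1/(650×25×10³) = 8.006×10⁻⁸ N⁻¹.
So P = 0.00171 / 8.006×10⁻⁸ = 21.36 kN.
σ_{magnesium alloy} = P/A₁ = 21360/1200 = 17.8 MPa, tensile.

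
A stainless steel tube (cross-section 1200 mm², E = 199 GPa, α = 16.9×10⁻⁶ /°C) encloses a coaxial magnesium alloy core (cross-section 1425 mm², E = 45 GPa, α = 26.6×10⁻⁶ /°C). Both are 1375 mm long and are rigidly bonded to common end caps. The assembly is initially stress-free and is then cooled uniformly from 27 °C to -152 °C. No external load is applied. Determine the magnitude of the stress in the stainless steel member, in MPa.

σ ≈ 73.1 MPa (compressive)

Both members must finish at the same length. With the larger α, the magnesium alloy tends to over-contract; the plates restrain it, putting the magnesium alloy in tension and the stainless steel in compression. With no external load the two internal forces are equal and opposite, magnitude P.
Setting the final lengths equal and cancelling L: (α₁ − α₂)ΔT = P/(A₁E₁) + P/(A₂E₂).
|α₁ − α₂|·ΔT = 9.7×10⁻⁶ × 179 = 0.001736.
1/(A₁E₁) + 1/(A₂E₂) = 1/(1200×199×10³) + 1/(1425×45×10³) = 1.978×10⁻⁸ N⁻¹.
P = 0.001736 / 1.978×10⁻⁸ = 87770 N = 87.77 kN.
σ_{stainless steel} = P/A₁ = 87770/1200 = 73.14 MPa, compressive.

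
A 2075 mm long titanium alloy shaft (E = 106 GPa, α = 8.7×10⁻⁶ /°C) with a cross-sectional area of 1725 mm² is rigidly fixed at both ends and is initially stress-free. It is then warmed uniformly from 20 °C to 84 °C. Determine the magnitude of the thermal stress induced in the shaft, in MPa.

σ ≈ 59 MPa (compressive)

The supports are rigid, so the total axial strain is zero. The restrained thermal strain is ε = αΔT = 8.7×10⁻⁶ × 64 = 556.8×10⁻⁶.
Hence σ = E·αΔT = 106×10³ × 556.8×10⁻⁶ = 59.02 MPa, compressive.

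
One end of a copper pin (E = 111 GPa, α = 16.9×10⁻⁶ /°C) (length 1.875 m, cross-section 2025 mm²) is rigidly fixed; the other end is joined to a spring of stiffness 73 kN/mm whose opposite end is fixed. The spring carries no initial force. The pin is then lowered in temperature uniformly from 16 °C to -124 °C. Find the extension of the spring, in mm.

δ ≈ 2.76 mm

The unrestrained thermal change is αΔT L = 16.9×10⁻⁶ × 140 × 1875 = 4.436 mm.
Let P be the tensile force in the spring. The pin extends elastically by PL/(AE) and the spring stretches by P/k; together these equal δ_free.
So P = δ_free / [L/(AE) + 1/k] = 4.436 / [ 1875/(2025×111×10³) + 1/(73×10³) ].
P = 4.436 / 2.204×10⁻⁵ = 201300 N.
Spring extension = P/k = 201300/(73×10³) = 2.757 mm.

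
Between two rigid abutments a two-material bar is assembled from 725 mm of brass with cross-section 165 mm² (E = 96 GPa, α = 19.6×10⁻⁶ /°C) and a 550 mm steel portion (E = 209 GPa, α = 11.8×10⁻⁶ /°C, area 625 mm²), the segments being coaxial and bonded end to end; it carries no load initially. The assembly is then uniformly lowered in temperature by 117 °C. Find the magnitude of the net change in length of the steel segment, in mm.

If the supports were absent, the total length change would be Σ αᵢΔT Lᵢ = 19.6×10⁻⁶×117×725 + 11.8×10⁻⁶×117×550 = 2.422 mm.
The walls prevent any net length change, so an axial force P (same in every segment) develops. Compatibility: P · Σ Lᵢ/(AᵢEᵢ) = δ_free.
The series flexibility is Σ Lᵢ/(AᵢEᵢ) = 725/(165×96×10³) + 550/(625×209×10³) = 4.998×10⁻⁵ mm/N.
So P = 2.422 / 4.998×10⁻⁵ = 48.46 kN, tensile.
For the steel segment, free thermal change = 11.8×10⁻⁶×117×550 = 0.7593 mm and elastic change from P = 48460×550/(625×209×10³) = 0.204 mm; these oppose, so the net change is 0.555 mm (segment shortens).

|ΔL| ≈ 0.555 mm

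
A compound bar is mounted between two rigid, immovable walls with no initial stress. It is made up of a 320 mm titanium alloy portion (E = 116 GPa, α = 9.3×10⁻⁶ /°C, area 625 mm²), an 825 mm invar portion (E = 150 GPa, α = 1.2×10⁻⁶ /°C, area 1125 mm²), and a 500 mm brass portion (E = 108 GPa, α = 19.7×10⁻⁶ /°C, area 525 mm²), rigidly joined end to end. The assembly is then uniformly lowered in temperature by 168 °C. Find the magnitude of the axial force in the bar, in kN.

P ≈ 128 kN (tensile)

Free thermal contraction of the whole bar: Σ αᵢΔT Lᵢ = 9.3×10⁻⁶×168×320 + 1.2×10⁻⁶×168×825 + 19.7×10⁻⁶×168×500 = 2.321 mm.
The rigid supports impose zero overall length change; the single axial force P common to all segments must satisfy P Σ Lᵢ/(AᵢEᵢ) = δ_free.
The series flexibility is Σ Lᵢ/(AᵢEᵢ) = 320/(625×116×10³) + 825/(1125×150×10³) + 500/(525×108×10³) = 1.812×10⁻⁵ mm/N.
P = 2.321 / 1.812×10⁻⁵ = 128100 N = 128.1 kN, tensile.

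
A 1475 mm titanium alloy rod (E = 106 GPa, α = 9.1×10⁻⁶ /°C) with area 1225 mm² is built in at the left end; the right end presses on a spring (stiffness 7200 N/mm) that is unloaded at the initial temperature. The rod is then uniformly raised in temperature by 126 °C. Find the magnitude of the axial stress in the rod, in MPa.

σ ≈ 9.19 MPa (compressive)

Free thermal expansion: δ_free = αΔT L = 9.1×10⁻⁶ × 126 × 1475 = 1.691 mm.
With a force P in the spring, the elastic change of the rod is PL/(AE) and that of the spring is P/k; compatibility requires their sum to equal δ_free.
P [ L/(AE) + 1/k ] = δ_free → P [ 1475/(1225×106×10³) + 1/(7200) ] = 1.691.
P = 1.691 / 0.0001502 = 11260 N.
σ = P/A = 11260/1225 = 9.189 MPa.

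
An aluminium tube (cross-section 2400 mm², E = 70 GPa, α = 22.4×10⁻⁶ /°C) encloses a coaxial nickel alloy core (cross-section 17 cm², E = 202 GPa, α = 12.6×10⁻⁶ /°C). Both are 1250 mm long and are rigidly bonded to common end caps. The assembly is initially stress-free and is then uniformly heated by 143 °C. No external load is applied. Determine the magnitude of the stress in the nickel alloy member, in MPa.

σ ≈ 93 MPa (tensile)

The aluminium has the larger α, so on heating it would change length more than the nickel alloy if both were free. The rigid plates force a common final length, so the aluminium is put into compression and the nickel alloy into tension, with equal and opposite forces P (no external load).
Compatibility of the two members (thermal + elastic change equal): (α₁ − α₂)ΔT = P·[1/(A₁E₁) + 1/(A₂E₂)].
|α₁ − α₂|·ΔT = 9.8×10⁻⁶ × 143 = 0.001401.
1/(A₁E₁) + 1/(A₂E₂) = 1/(2400×70×10³) + 1/(1700×202×10³) = 8.864×10⁻⁹ N⁻¹.
P = 0.001401 / 8.864×10⁻⁹ = 158100 N = 158.1 kN.
σ_{nickel alloy} = P/A₂ = 158100/1700 = 93 MPa, tensile.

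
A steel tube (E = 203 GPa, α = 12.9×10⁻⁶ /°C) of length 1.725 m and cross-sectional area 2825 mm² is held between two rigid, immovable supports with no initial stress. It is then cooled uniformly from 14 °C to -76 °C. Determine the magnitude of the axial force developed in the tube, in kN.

The ends cannot move, so σ = EαΔT = 203×10³ × 12.9×10⁻⁶ × 90 = 235.7 MPa.
Then P = σA = 235.7 × 2825 mm² = 665.8 kN, tensile.

P ≈ 666 kN (tensile)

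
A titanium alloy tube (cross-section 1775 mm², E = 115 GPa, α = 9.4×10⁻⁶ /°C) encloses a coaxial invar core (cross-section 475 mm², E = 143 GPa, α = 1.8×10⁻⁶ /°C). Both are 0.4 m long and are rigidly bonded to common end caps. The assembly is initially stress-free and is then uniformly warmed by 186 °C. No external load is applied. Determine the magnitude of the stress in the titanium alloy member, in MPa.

σ ≈ 40.6 MPa (compressive)

The titanium alloy has the larger α, so on heating it would change length more than the invar if both were free. The rigid plates force a common final length, so the titanium alloy is put into compression and the invar into tension, with equal and opposite forces P (no external load).
Setting the final lengths equal and cancelling L: (α₁ − α₂)ΔT = P/(A₁E₁) + P/(A₂E₂).
|α₁ − α₂|·ΔT = 7.6×10⁻⁶ × 186 = 0.001414.
1/(A₁E₁) + 1/(A₂E₂) = 1/(1775×115×10³) + 1/(475×143×10³) = 1.962×10⁻⁸ N⁻¹.
So P = 0.001414 / 1.962×10⁻⁸ = 72.04 kN.
σ_{titanium alloy} = P/A₁ = 72040/1775 = 40.59 MPa, compressive.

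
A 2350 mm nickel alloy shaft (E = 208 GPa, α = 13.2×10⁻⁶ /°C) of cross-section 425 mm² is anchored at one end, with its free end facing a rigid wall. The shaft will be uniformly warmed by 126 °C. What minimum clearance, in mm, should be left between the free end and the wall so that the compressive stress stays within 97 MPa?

g ≈ 2.81 mm

Free expansion if unrestrained: δ_free = αΔT L = 13.2×10⁻⁶ × 126 × 2350 = 3.909 mm.
A stress of 97 MPa corresponds to the wall pushing the shaft back by σL/E = 97×2350/(208×10³) = 1.096 mm.
The gap must absorb the remainder: g_min = 3.909 − 1.096 = 2.813 mm.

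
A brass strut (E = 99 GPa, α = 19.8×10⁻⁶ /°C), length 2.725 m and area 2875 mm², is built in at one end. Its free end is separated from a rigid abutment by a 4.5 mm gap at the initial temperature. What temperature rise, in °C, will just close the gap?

ΔT ≈ 83.4 °C

Contact occurs when the free expansion equals the gap: αΔT L = 4.5 mm.
So ΔT = g/(αL) = 4.5/(19.8×10⁻⁶ × 2725) = 83.4 °C.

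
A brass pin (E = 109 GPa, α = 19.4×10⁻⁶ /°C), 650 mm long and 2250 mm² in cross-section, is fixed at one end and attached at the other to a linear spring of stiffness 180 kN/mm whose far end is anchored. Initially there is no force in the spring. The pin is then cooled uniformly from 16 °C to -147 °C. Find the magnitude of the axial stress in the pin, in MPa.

σ ≈ 111 MPa (tensile)

Free thermal contraction: δ_free = αΔT L = 19.4×10⁻⁶ × 163 × 650 = 2.055 mm.
Let P be the tensile force in the spring. The pin extends elastically by PL/(AE) and the spring stretches by P/k; together these equal δ_free.
So P = δ_free / [L/(AE) + 1/k] = 2.055 / [ 650/(2250×109×10³) + 1/(180×10³) ].
P = 2.055 / 8.206×10⁻⁶ = 250500 N.
σ = P/A = 250500/2250 = 111.3 MPa.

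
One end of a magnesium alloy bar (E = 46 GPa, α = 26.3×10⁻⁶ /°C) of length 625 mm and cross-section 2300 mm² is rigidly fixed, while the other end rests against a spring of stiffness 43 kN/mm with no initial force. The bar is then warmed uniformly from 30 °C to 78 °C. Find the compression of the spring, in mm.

If the spring were absent the bar would lengthen by αΔT L = 26.3×10⁻⁶ × 48 × 625 = 0.789 mm.
With a force P in the spring, the elastic change of the bar is PL/(AE) and that of the spring is P/k; compatibility requires their sum to equal δ_free.
P [ L/(AE) + 1/k ] = δ_free → P [ 625/(2300×46×10³) + 1/(43×10³) ] = 0.789.
P = 0.789 / 2.916×10⁻⁵ = 27050 N.
Spring compression = P/k = 27050/(43×10³) = 0.6292 mm.

δ ≈ 0.629 mm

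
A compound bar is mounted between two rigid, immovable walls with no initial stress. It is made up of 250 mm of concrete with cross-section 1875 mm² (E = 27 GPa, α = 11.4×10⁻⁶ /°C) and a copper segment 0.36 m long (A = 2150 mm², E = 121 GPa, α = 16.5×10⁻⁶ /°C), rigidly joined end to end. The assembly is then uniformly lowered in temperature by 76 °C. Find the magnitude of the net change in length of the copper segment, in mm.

|ΔL| ≈ 0.305 mm

Free thermal contraction of the whole bar: Σ αᵢΔT Lᵢ = 11.4×10⁻⁶×76×250 + 16.5×10⁻⁶×76×360 = 0.668 mm.
Since the ends are fixed, an axial force P builds up, equal in every segment, with P · Σ Lᵢ/(AᵢEᵢ) = δ_free.
Σ Lᵢ/(AᵢEᵢ) = 250/(1875×27×10³) + 360/(2150×121×10³) = 6.322×10⁻⁶ mm/N.
P = 0.668 / 6.322×10⁻⁶ = 105700 N = 105.7 kN, tensile.
For the copper segment, free thermal change = 16.5×10⁻⁶×76×360 = 0.4514 mm and elastic change from P = 105700×360/(2150×121×10³) = 0.1462 mm; these oppose, so the net change is 0.305 mm (segment shortens).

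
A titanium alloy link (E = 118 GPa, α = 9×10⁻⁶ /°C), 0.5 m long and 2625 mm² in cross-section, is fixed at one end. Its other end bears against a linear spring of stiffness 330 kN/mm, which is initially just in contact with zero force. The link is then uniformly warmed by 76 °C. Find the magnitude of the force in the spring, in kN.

Free thermal expansion: δ_free = αΔT L = 9×10⁻⁶ × 76 × 500 = 0.342 mm.
With a force P in the spring, the elastic change of the link is PL/(AE) and that of the spring is P/k; compatibility requires their sum to equal δ_free.
P [ L/(AE) + 1/k ] = δ_free → P [ 500/(2625×118×10³) + 1/(330×10³) ] = 0.342.
P = 0.342 / 4.645×10⁻⁶ = 73640 N.

P ≈ 73.6 kN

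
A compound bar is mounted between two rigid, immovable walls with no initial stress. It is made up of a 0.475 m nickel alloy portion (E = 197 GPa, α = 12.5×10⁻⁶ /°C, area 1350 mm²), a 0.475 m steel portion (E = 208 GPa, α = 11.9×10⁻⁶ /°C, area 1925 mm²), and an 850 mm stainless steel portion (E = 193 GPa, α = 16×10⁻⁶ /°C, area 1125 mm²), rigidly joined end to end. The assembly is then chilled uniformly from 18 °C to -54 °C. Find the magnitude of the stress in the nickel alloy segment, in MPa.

If the supports were absent, the total length change would be Σ αᵢΔT Lᵢ = 12.5×10⁻⁶×72×475 + 11.9×10⁻⁶×72×475 + 16×10⁻⁶×72×850 = 1.814 mm.
The walls prevent any net length change, so an axial force P (same in every segment) develops. Compatibility: P · Σ Lᵢ/(AᵢEᵢ) = δ_free.
Σ Lᵢ/(AᵢEᵢ) = 475/(1350×197×10³) + 475/(1925×208×10³) + 850/(1125×193×10³) = 6.887×10⁻⁶ mm/N.
Hence P = δ_free / Σ(L/AE) = 1.814/6.887×10⁻⁶ = 263.3 kN (tensile).
σ_{nickel alloy} = P / A = 263300 / 1350 = 195.1 MPa.

σ ≈ 195 MPa (tensile)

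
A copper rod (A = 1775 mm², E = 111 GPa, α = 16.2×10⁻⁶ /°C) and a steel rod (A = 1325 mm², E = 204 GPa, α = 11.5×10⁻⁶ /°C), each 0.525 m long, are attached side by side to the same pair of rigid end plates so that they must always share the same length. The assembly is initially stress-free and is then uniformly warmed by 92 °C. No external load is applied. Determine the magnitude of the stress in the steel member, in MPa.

σ ≈ 37.2 MPa (tensile)

Both members must finish at the same length. With the larger α, the copper tends to over-expand; the plates restrain it, putting the copper in compression and the steel in tension. With no external load the two internal forces are equal and opposite, magnitude P.
Compatibility of the two members (thermal + elastic change equal): (α₁ − α₂)ΔT = P·[1/(A₁E₁) + 1/(A₂E₂)].
|α₁ − α₂|·ΔT = 4.7×10⁻⁶ × 92 = 0.0004324.
1/(A₁E₁) + 1/(A₂E₂) = 1/(1775×111×10³) + 1/(1325×204×10³) = 8.775×10⁻⁹ N⁻¹.
P = 0.0004324 / 8.775×10⁻⁹ = 49280 N = 49.28 kN.
σ_{steel} = P/A₂ = 49280/1325 = 37.19 MPa, tensile.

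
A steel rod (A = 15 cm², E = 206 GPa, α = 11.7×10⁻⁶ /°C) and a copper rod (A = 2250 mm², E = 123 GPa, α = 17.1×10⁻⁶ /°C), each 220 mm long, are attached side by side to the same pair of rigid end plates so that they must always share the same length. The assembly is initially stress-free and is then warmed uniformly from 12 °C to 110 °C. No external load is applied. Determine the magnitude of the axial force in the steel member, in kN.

P ≈ 77.3 kN (tensile in the steel)

Both members must finish at the same length. With the larger α, the copper tends to over-expand; the plates restrain it, putting the copper in compression and the steel in tension. With no external load the two internal forces are equal and opposite, magnitude P.
Compatibility of the two members (thermal + elastic change equal): (α₁ − α₂)ΔT = P·[1/(A₁E₁) + 1/(A₂E₂)].
|α₁ − α₂|·ΔT = 5.4×10⁻⁶ × 98 = 0.0005292.
1/(A₁E₁) + 1/(A₂E₂) = 1/(1500×206×10³) + 1/(2250×123×10³) = 6.85×10⁻⁹ N⁻¹.
So P = 0.0005292 / 6.85×10⁻⁹ = 77.26 kN.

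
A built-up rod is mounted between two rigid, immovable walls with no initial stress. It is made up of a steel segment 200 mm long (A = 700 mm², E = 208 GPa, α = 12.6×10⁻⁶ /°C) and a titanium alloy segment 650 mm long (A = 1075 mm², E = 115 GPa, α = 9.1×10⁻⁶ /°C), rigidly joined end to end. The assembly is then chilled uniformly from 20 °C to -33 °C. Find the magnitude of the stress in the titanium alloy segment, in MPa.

If the supports were absent, the total length change would be Σ αᵢΔT Lᵢ = 12.6×10⁻⁶×53×200 + 9.1×10⁻⁶×53×650 = 0.4471 mm.
The rigid supports impose zero overall length change; the single axial force P common to all segments must satisfy P Σ Lᵢ/(AᵢEᵢ) = δ_free.
Σ Lᵢ/(AᵢEᵢ) = 200/(700×208×10³) + 650/(1075×115×10³) = 6.631×10⁻⁶ mm/N.
P = 0.4471 / 6.631×10⁻⁶ = 67410 N = 67.41 kN, tensile.
σ_{titanium alloy} = P / A = 67410 / 1075 = 62.71 MPa.

σ ≈ 62.7 MPa (tensile)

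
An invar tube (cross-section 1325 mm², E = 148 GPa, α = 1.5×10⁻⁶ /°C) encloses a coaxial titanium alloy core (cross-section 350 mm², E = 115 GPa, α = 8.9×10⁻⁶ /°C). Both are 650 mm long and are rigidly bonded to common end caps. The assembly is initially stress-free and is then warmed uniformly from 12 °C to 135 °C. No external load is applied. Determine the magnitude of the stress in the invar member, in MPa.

Equilibrium of a rigid end plate with no external load gives equal and opposite internal forces ±P in the two members. Since α_{titanium alloy} > α_{invar}, heating drives the titanium alloy into compression and the invar into tension.
Setting the final lengths equal and cancelling L: (α₁ − α₂)ΔT = P/(A₁E₁) + P/(A₂E₂).
|α₁ − α₂|·ΔT = 7.4×10⁻⁶ × 123 = 0.0009102.
1/(A₁E₁) + 1/(A₂E₂) = 1/(1325×148×10³) + 1/(350×115×10³) = 2.994×10⁻⁸ N⁻¹.
So P = 0.0009102 / 2.994×10⁻⁸ = 30.4 kN.
σ_{invar} = P/A₁ = 30400/1325 = 22.94 MPa, tensile.

σ ≈ 22.9 MPa (tensile)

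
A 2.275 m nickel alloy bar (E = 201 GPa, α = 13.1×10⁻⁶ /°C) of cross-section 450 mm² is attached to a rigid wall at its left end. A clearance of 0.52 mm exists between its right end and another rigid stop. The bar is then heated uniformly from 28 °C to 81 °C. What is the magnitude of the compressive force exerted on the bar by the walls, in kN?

P ≈ 42.1 kN

If the wall were absent the bar would grow by αΔT L = 13.1×10⁻⁶ × 53 × 2275 = 1.58 mm.
This exceeds the 0.52 mm gap, so the wall pushes back. The portion of expansion that must be recovered elastically is δ_free − gap = 1.58 − 0.52 = 1.06 mm.
That suppressed elongation corresponds to σ = E·Δ/L = 201×10³ × 1.06/2275 = 93.61 MPa.
Force on the wall = σA = 93.61 × 450 mm² = 42.13 kN.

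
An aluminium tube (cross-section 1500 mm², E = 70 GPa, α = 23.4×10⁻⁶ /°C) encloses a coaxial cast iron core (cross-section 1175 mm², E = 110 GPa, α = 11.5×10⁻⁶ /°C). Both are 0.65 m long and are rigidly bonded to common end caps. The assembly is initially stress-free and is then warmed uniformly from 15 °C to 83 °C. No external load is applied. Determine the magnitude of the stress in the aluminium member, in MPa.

Both members must finish at the same length. With the larger α, the aluminium tends to over-expand; the plates restrain it, putting the aluminium in compression and the cast iron in tension. With no external load the two internal forces are equal and opposite, magnitude P.
Setting the final lengths equal and cancelling L: (α₁ − α₂)ΔT = P/(A₁E₁) + P/(A₂E₂).
|α₁ − α₂|·ΔT = 11.9×10⁻⁶ × 68 = 0.0008092.
1/(A₁E₁) + 1/(A₂E₂) = 1/(1500×70×10³) + 1/(1175×110×10³) = 1.726×10⁻⁸ N⁻¹.
P = 0.0008092 / 1.726×10⁻⁸ = 46880 N = 46.88 kN.
σ_{aluminium} = P/A₁ = 46880/1500 = 31.25 MPa, compressive.

σ ≈ 31.3 MPa (compressive)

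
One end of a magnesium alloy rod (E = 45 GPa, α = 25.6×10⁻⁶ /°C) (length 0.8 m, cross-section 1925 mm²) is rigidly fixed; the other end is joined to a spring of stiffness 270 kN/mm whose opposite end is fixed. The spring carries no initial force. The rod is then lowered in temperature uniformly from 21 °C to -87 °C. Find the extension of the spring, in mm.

δ ≈ 0.633 mm

Free thermal contraction: δ_free = αΔT L = 25.6×10⁻⁶ × 108 × 800 = 2.212 mm.
Let P be the tensile force in the spring. The rod extends elastically by PL/(AE) and the spring stretches by P/k; together these equal δ_free.
P [ L/(AE) + 1/k ] = δ_free → P [ 800/(1925×45×10³) + 1/(270×10³) ] = 2.212.
P = 2.212 / 1.294×10⁻⁵ = 170900 N.
Spring extension = P/k = 170900/(270×10³) = 0.6331 mm.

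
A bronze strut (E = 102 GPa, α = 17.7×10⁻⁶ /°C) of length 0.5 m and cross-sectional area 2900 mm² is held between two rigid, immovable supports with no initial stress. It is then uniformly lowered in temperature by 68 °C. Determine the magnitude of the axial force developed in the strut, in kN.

P ≈ 356 kN (tensile)

With zero net strain, σ = E·αΔT = 102 GPa × 17.7×10⁻⁶ × 68 = 122.8 MPa.
P = AEαΔT = 2900 × 102×10³ × 17.7×10⁻⁶ × 68 = 356 kN (tensile).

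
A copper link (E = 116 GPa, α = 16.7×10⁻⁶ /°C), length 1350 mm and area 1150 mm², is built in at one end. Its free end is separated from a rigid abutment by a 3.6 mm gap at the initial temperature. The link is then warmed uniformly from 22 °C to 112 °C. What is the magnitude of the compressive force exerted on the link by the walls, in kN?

P ≈ 0 kN

Unrestrained expansion: δ_free = αΔT L = 16.7×10⁻⁶ × 90 × 1350 = 2.029 mm.
This is smaller than the 3.6 mm clearance, so the link expands freely without reaching the stop — the stress is zero.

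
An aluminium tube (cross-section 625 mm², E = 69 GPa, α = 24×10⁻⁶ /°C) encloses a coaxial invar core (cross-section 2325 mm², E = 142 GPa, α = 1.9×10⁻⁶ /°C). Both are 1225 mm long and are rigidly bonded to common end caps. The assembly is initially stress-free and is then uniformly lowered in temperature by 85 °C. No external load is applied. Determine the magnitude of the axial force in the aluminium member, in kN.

Both members must finish at the same length. With the larger α, the aluminium tends to over-contract; the plates restrain it, putting the aluminium in tension and the invar in compression. With no external load the two internal forces are equal and opposite, magnitude P.
Equating the net (thermal + elastic) strains gives |α₁ − α₂|·ΔT = P·[1/(A₁E₁) + 1/(A₂E₂)].
|α₁ − α₂|·ΔT = 22.1×10⁻⁶ × 85 = 0.001879.
1/(A₁E₁) + 1/(A₂E₂) = 1/(625×69×10³) + 1/(2325×142×10³) = 2.622×10⁻⁸ N⁻¹.
P = 0.001879 / 2.622×10⁻⁸ = 71650 N = 71.65 kN.

P ≈ 71.7 kN (tensile in the aluminium)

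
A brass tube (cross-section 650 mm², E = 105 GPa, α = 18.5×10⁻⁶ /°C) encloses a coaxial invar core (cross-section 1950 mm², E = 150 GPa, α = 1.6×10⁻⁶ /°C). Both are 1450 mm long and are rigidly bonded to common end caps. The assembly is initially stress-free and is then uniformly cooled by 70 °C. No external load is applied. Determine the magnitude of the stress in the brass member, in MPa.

σ ≈ 101 MPa (tensile)

The brass has the larger α, so on cooling it would change length more than the invar if both were free. The rigid plates force a common final length, so the brass is put into tension and the invar into compression, with equal and opposite forces P (no external load).
Equating the net (thermal + elastic) strains gives |α₁ − α₂|·ΔT = P·[1/(A₁E₁) + 1/(A₂E₂)].
|α₁ − α₂|·ΔT = 16.9×10⁻⁶ × 70 = 0.001183.
1/(A₁E₁) + 1/(A₂E₂) = 1/(650×105×10³) + 1/(1950×150×10³) = 1.807×10⁻⁸ N⁻¹.
P = 0.001183 / 1.807×10⁻⁸ = 65460 N = 65.46 kN.
σ_{brass} = P/A₁ = 65460/650 = 100.7 MPa, tensile.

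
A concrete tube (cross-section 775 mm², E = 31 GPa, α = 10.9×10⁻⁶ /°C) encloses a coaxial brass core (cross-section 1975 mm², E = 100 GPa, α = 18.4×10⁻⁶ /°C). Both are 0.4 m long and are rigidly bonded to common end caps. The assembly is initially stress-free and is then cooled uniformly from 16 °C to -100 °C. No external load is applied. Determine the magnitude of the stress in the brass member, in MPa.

σ ≈ 9.44 MPa (tensile)

The brass has the larger α, so on cooling it would change length more than the concrete if both were free. The rigid plates force a common final length, so the brass is put into tension and the concrete into compression, with equal and opposite forces P (no external load).
Setting the final lengths equal and cancelling L: (α₁ − α₂)ΔT = P/(A₁E₁) + P/(A₂E₂).
|α₁ − α₂|·ΔT = 7.5×10⁻⁶ × 116 = 0.00087.
1/(A₁E₁) + 1/(A₂E₂) = 1/(775×31×10³) + 1/(1975×100×10³) = 4.669×10⁻⁸ N⁻¹.
P = 0.00087 / 4.669×10⁻⁸ = 18630 N = 18.63 kN.
σ_{brass} = P/A₂ = 18630/1975 = 9.435 MPa, tensile.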